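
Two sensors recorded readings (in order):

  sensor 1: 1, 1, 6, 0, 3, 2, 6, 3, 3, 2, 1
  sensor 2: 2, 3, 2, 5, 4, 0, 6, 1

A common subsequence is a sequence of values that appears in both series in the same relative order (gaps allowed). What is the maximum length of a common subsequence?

Let dp[i][j] be the LCS length of the first i values of sensor 1 and the first j values of sensor 2. dp[i][j] = dp[i-1][j-1]+1 when the i-th and j-th values match, else max(dp[i-1][j], dp[i][j-1]).
    ·  2  3  2  5  4  0  6  1
 ·  0  0  0  0  0  0  0  0  0
 1  0  0  0  0  0  0  0  0  1
 1  0  0  0  0  0  0  0  0  1
 6  0  0  0  0  0  0  0  1  1
 0  0  0  0  0  0  0  1  1  1
 3  0  0  1  1  1  1  1  1  1
 2  0  1  1  2  2  2  2  2  2
 6  0  1  1  2  2  2  2  3  3
 3  0  1  2  2  2  2  2  3  3
 3  0  1  2  2  2  2  2  3  3
 2  0  1  2  3  3  3  3  3  3
 1  0  1  2  3  3  3  3  3  4
dp[11][8] = 4. One LCS (by backtracking along matches): 3, 2, 6, 1.

4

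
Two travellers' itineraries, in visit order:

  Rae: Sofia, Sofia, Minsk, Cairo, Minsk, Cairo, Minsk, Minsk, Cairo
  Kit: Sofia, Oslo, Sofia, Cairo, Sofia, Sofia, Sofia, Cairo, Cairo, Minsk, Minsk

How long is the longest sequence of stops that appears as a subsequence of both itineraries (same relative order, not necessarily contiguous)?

6

One common subsequence of length 6: Sofia [1,6] → Sofia [2,7] → Cairo [4,8] → Cairo [6,9] → Minsk [7,10] → Minsk [8,11], and the DP table's final entry dp[9][11] is also 6, so no common subsequence is longer.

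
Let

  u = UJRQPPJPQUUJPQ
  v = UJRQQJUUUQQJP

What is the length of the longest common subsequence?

Taking U (u #1, v #1); then J (u #2, v #2); then R (u #3, v #3); then Q (u #4, v #5); then J (u #7, v #6); then U (u #10, v #8); then U (u #11, v #9); then J (u #12, v #12); then P (u #13, v #13) gives a common subsequence of length 9. Since dp[14][13] = 9, nothing longer is possible.

9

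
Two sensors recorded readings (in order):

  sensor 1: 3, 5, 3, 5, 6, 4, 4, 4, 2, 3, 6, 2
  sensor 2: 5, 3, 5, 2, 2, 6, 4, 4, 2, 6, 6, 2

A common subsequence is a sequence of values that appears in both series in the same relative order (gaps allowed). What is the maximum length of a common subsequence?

Match 5 (sensor 1 #2, sensor 2 #1), 3 (sensor 1 #3, sensor 2 #2), 5 (sensor 1 #4, sensor 2 #3), 6 (sensor 1 #5, sensor 2 #6), 4 (sensor 1 #7, sensor 2 #7), 4 (sensor 1 #8, sensor 2 #8), 2 (sensor 1 #9, sensor 2 #9), 6 (sensor 1 #11, sensor 2 #11), 2 (sensor 1 #12, sensor 2 #12) — 9 values in the same relative order in both. Since dp[12][12] = 9, nothing longer is possible.

9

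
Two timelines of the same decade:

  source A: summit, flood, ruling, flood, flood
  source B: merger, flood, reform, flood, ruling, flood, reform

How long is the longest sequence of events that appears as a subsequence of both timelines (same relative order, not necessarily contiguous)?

3

Match flood (source A #2, source B #4) → ruling (source A #3, source B #5) → flood (source A #4, source B #6) — 3 events in the same relative order in both. The LCS DP gives dp[5][7] = 3, so this is optimal.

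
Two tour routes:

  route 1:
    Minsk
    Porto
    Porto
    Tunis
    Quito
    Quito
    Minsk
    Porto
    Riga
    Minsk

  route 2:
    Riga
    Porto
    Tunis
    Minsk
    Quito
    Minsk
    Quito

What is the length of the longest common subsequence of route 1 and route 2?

Match Porto [3,2] → Tunis [4,3] → Quito [5,5] → Quito [6,7] — 4 stops in the same relative order in both. dp[10][7] = 4 confirms this is the maximum.

4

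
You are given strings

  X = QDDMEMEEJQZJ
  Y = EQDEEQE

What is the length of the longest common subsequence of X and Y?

Match Q at X[1]=Y[2] → D at X[3]=Y[3] → E at X[5]=Y[4] → E at X[7]=Y[5] → E at X[8]=Y[7] — 5 characters in the same relative order in both. The LCS DP gives dp[12][7] = 5, so this is optimal.

5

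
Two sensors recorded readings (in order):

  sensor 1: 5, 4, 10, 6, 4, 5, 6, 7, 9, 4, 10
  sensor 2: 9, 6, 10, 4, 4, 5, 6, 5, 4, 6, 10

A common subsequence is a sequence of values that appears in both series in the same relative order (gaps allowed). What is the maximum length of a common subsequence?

Let dp[i][j] be the LCS length of the first i values of sensor 1 and the first j values of sensor 2. dp[i][j] = dp[i-1][j-1]+1 when the i-th and j-th values match, else max(dp[i-1][j], dp[i][j-1]).
    ·  9  6 10  4  4  5  6  5  4  6 10
 ·  0  0  0  0  0  0  0  0  0  0  0  0
 5  0  0  0  0  0  0  1  1  1  1  1  1
 4  0  0  0  0  1  1  1  1  1  2  2  2
10  0  0  0  1  1  1  1  1  1  2  2  3
 6  0  0  1  1  1  1  1  2  2  2  3  3
 4  0  0  1  1  2  2  2  2  2  3  3  3
 5  0  0  1  1  2  2  3  3  3  3  3  3
 6  0  0  1  1  2  2  3  4  4  4  4  4
 7  0  0  1  1  2  2  3  4  4  4  4  4
 9  0  1  1  1  2  2  3  4  4  4  4  4
 4  0  1  1  1  2  3  3  4  4  5  5  5
10  0  1  1  2  2  3  3  4  4  5  5  6
dp[11][11] = 6. One LCS (by backtracking along matches): 4, 4, 5, 6, 4, 10.

6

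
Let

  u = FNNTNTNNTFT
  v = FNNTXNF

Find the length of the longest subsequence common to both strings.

Taking F (u #1, v #1) → N (u #2, v #2) → N (u #3, v #3) → T (u #4, v #4) → N (u #8, v #6) → F (u #10, v #7) gives a common subsequence of length 6, and the DP table's final entry dp[11][7] is also 6, so no common subsequence is longer.

6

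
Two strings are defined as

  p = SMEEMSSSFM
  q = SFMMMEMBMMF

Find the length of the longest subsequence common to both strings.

Pick S (p #1, q #1), M (p #2, q #5), E (p #3, q #6), M (p #5, q #10), F (p #9, q #11); all 5 characters appear in both, in order. dp[10][11] = 5 confirms this is the maximum.

5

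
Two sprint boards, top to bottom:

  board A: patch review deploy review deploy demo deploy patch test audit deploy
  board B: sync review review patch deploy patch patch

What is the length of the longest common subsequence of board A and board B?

Taking review at board A[2]=board B[2] → review at board A[4]=board B[3] → deploy at board A[5]=board B[5] → patch at board A[8]=board B[7] gives a common subsequence of length 4. dp[11][7] = 4 confirms this is the maximum.

4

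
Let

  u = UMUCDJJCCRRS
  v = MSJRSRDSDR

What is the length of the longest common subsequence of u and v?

5

Pick M at u[2]=v[1] → J at u[7]=v[3] → R at u[10]=v[4] → R at u[11]=v[6] → S at u[12]=v[8]; all 5 characters appear in both, in order. dp[12][10] = 5 confirms this is the maximum.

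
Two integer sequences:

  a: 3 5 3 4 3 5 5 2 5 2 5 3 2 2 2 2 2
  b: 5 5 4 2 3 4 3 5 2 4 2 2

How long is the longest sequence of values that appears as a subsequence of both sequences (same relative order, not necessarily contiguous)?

8

Match 5 at a[2]=b[2], then 3 at a[3]=b[5], then 4 at a[4]=b[6], then 3 at a[5]=b[7], then 5 at a[7]=b[8], then 2 at a[8]=b[9], then 2 at a[16]=b[11], then 2 at a[17]=b[12] — 8 values in the same relative order in both. dp[17][12] = 8 confirms this is the maximum.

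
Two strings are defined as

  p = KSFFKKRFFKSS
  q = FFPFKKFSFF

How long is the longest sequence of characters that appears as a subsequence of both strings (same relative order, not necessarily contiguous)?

Let dp[i][j] be the LCS length of the first i characters of p and the first j characters of q. dp[i][j] = dp[i-1][j-1]+1 when the i-th and j-th characters match, else max(dp[i-1][j], dp[i][j-1]).
    ·  F  F  P  F  K  K  F  S  F  F
 ·  0  0  0  0  0  0  0  0  0  0  0
 K  0  0  0  0  0  1  1  1  1  1  1
 S  0  0  0  0  0  1  1  1  2  2  2
 F  0  1  1  1  1  1  1  2  2  3  3
 F  0  1  2  2  2  2  2  2  2  3  4
 K  0  1  2  2  2  3  3  3  3  3  4
 K  0  1  2  2  2  3  4  4  4  4  4
 R  0  1  2  2  2  3  4  4  4  4  4
 F  0  1  2  2  3  3  4  5  5  5  5
 F  0  1  2  2  3  3  4  5  5  6  6
 K  0  1  2  2  3  4  4  5  5  6  6
 S  0  1  2  2  3  4  4  5  6  6  6
 S  0  1  2  2  3  4  4  5  6  6  6
dp[12][10] = 6. One LCS (by backtracking along matches): FFKKFF.

6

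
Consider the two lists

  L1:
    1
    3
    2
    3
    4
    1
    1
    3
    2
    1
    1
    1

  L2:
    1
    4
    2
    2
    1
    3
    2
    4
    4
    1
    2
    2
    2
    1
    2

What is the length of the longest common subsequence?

7

One common subsequence of length 7: 1 at L1[1]=L2[5] → 3 at L1[2]=L2[6] → 2 at L1[3]=L2[7] → 4 at L1[5]=L2[9] → 1 at L1[6]=L2[10] → 1 at L1[7]=L2[14] → 2 at L1[9]=L2[15]. dp[12][15] = 7 confirms this is the maximum.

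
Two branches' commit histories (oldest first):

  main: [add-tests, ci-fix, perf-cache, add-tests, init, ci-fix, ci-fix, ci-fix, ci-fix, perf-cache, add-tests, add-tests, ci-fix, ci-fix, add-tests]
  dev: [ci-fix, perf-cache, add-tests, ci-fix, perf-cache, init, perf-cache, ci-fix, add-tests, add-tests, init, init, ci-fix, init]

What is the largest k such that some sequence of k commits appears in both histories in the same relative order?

8

Pick add-tests [1,3]; then ci-fix [2,4]; then perf-cache [3,5]; then init [5,6]; then ci-fix [9,8]; then add-tests [11,9]; then add-tests [12,10]; then ci-fix [13,13]; all 8 commits appear in both, in order. dp[15][14] = 8 confirms this is the maximum.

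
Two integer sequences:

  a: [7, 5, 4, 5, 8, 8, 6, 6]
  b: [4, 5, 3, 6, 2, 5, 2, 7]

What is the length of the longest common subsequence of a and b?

3

One common subsequence of length 3: 4 at a[3]=b[1]; then 5 at a[4]=b[2]; then 6 at a[7]=b[4]. The LCS DP gives dp[8][8] = 3, so this is optimal.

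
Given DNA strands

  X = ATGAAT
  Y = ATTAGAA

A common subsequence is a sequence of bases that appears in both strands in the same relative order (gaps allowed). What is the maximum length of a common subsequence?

5

Let dp[i][j] be the LCS length of the first i bases of X and the first j bases of Y. dp[i][j] = dp[i-1][j-1]+1 when the i-th and j-th bases match, else max(dp[i-1][j], dp[i][j-1]).
    ·  A  T  T  A  G  A  A
 ·  0  0  0  0  0  0  0  0
 A  0  1  1  1  1  1  1  1
 T  0  1  2  2  2  2  2  2
 G  0  1  2  2  2  3  3  3
 A  0  1  2  2  3  3  4  4
 A  0  1  2  2  3  3  4  5
 T  0  1  2  3  3  3  4  5
dp[6][7] = 5. One LCS (by backtracking along matches): ATGAA.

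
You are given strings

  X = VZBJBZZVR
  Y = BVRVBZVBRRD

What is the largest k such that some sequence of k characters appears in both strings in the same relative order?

5

Let dp[i][j] be the LCS length of the first i characters of X and the first j characters of Y. dp[i][j] = dp[i-1][j-1]+1 when the i-th and j-th characters match, else max(dp[i-1][j], dp[i][j-1]).
    ·  B  V  R  V  B  Z  V  B  R  R  D
 ·  0  0  0  0  0  0  0  0  0  0  0  0
 V  0  0  1  1  1  1  1  1  1  1  1  1
 Z  0  0  1  1  1  1  2  2  2  2  2  2
 B  0  1  1  1  1  2  2  2  3  3  3  3
 J  0  1  1  1  1  2  2  2  3  3  3  3
 B  0  1  1  1  1  2  2  2  3  3  3  3
 Z  0  1  1  1  1  2  3  3  3  3  3  3
 Z  0  1  1  1  1  2  3  3  3  3  3  3
 V  0  1  2  2  2  2  3  4  4  4  4  4
 R  0  1  2  3  3  3  3  4  4  5  5  5
dp[9][11] = 5. One LCS (by backtracking along matches): VBZVR.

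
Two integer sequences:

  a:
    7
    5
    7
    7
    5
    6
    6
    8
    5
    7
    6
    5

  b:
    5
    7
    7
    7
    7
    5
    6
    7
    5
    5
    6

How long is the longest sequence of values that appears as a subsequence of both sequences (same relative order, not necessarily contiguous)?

7

One common subsequence of length 7: 7 at a[1]=b[3], 7 at a[3]=b[4], 7 at a[4]=b[5], 5 at a[5]=b[6], 6 at a[6]=b[7], 5 at a[9]=b[10], 6 at a[11]=b[11], and the DP table's final entry dp[12][11] is also 7, so no common subsequence is longer.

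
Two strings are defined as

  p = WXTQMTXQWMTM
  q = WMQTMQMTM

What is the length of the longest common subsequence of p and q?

7

Pick W [1,1], T [3,4], M [5,5], Q [8,6], M [10,7], T [11,8], M [12,9]; all 7 characters appear in both, in order, and the DP table's final entry dp[12][9] is also 7, so no common subsequence is longer.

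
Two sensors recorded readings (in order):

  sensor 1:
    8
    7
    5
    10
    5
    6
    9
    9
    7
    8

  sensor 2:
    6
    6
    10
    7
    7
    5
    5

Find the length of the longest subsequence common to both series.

3

Pick 7 at sensor 1[2]=sensor 2[5] → 5 at sensor 1[3]=sensor 2[6] → 5 at sensor 1[5]=sensor 2[7]; all 3 values appear in both, in order. dp[10][7] = 3 confirms this is the maximum.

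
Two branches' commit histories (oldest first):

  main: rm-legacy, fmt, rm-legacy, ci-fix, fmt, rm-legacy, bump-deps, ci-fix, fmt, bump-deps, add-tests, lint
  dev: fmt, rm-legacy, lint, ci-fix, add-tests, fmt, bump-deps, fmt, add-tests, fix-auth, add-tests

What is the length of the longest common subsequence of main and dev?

Pick fmt at main[2]=dev[1], then rm-legacy at main[3]=dev[2], then ci-fix at main[4]=dev[4], then fmt at main[5]=dev[6], then bump-deps at main[7]=dev[7], then fmt at main[9]=dev[8], then add-tests at main[11]=dev[11]; all 7 commits appear in both, in order. The LCS DP gives dp[12][11] = 7, so this is optimal.

7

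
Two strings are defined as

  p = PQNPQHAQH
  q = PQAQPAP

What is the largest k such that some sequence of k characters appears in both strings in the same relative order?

4

Let dp[i][j] be the LCS length of the first i characters of p and the first j characters of q. dp[i][j] = dp[i-1][j-1]+1 when the i-th and j-th characters match, else max(dp[i-1][j], dp[i][j-1]).
    ·  P  Q  A  Q  P  A  P
 ·  0  0  0  0  0  0  0  0
 P  0  1  1  1  1  1  1  1
 Q  0  1  2  2  2  2  2  2
 N  0  1  2  2  2  2  2  2
 P  0  1  2  2  2  3  3  3
 Q  0  1  2  2  3  3  3  3
 H  0  1  2  2  3  3  3  3
 A  0  1  2  3  3  3  4  4
 Q  0  1  2  3  4  4  4  4
 H  0  1  2  3  4  4  4  4
dp[9][7] = 4. One LCS (by backtracking along matches): PQPA.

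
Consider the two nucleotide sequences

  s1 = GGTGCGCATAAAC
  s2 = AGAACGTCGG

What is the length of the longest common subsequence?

5

Let dp[i][j] be the LCS length of the first i bases of s1 and the first j bases of s2. dp[i][j] = dp[i-1][j-1]+1 when the i-th and j-th bases match, else max(dp[i-1][j], dp[i][j-1]).
    ·  A  G  A  A  C  G  T  C  G  G
 ·  0  0  0  0  0  0  0  0  0  0  0
 G  0  0  1  1  1  1  1  1  1  1  1
 G  0  0  1  1  1  1  2  2  2  2  2
 T  0  0  1  1  1  1  2  3  3  3  3
 G  0  0  1  1  1  1  2  3  3  4  4
 C  0  0  1  1  1  2  2  3  4  4  4
 G  0  0  1  1  1  2  3  3  4  5  5
 C  0  0  1  1  1  2  3  3  4  5  5
 A  0  1  1  2  2  2  3  3  4  5  5
 T  0  1  1  2  2  2  3  4  4  5  5
 A  0  1  1  2  3  3  3  4  4  5  5
 A  0  1  1  2  3  3  3  4  4  5  5
 A  0  1  1  2  3  3  3  4  4  5  5
 C  0  1  1  2  3  4  4  4  5  5  5
dp[13][10] = 5. One LCS (by backtracking along matches): GGTGG.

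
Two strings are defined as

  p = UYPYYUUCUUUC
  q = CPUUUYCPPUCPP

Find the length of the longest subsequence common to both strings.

Pick U at p[1]=q[3], then U at p[6]=q[4], then U at p[7]=q[5], then C at p[8]=q[7], then U at p[11]=q[10], then C at p[12]=q[11]; all 6 characters appear in both, in order. The LCS DP gives dp[12][13] = 6, so this is optimal.

6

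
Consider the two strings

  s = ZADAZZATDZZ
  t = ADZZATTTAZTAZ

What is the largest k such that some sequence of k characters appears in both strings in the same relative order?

Taking A [2,1], D [3,2], Z [5,3], Z [6,4], A [7,5], T [8,8], Z [10,10], Z [11,13] gives a common subsequence of length 8. The LCS DP gives dp[11][13] = 8, so this is optimal.

8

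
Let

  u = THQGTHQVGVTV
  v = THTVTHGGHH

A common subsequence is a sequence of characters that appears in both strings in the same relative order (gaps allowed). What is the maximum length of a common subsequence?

5

Let dp[i][j] be the LCS length of the first i characters of u and the first j characters of v. dp[i][j] = dp[i-1][j-1]+1 when the i-th and j-th characters match, else max(dp[i-1][j], dp[i][j-1]).
    ·  T  H  T  V  T  H  G  G  H  H
 ·  0  0  0  0  0  0  0  0  0  0  0
 T  0  1  1  1  1  1  1  1  1  1  1
 H  0  1  2  2  2  2  2  2  2  2  2
 Q  0  1  2  2  2  2  2  2  2  2  2
 G  0  1  2  2  2  2  2  3  3  3  3
 T  0  1  2  3  3  3  3  3  3  3  3
 H  0  1  2  3  3  3  4  4  4  4  4
 Q  0  1  2  3  3  3  4  4  4  4  4
 V  0  1  2  3  4  4  4  4  4  4  4
 G  0  1  2  3  4  4  4  5  5  5  5
 V  0  1  2  3  4  4  4  5  5  5  5
 T  0  1  2  3  4  5  5  5  5  5  5
 V  0  1  2  3  4  5  5  5  5  5  5
dp[12][10] = 5. One LCS (by backtracking along matches): THTHG.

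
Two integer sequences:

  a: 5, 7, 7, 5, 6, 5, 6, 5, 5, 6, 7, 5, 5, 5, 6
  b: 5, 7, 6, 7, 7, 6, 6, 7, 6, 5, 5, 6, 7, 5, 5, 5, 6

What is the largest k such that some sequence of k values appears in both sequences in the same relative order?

Match 5 [1,1]; then 7 [2,4]; then 7 [3,5]; then 6 [5,7]; then 6 [7,9]; then 5 [8,10]; then 5 [9,11]; then 6 [10,12]; then 7 [11,13]; then 5 [12,14]; then 5 [13,15]; then 5 [14,16]; then 6 [15,17] — 13 values in the same relative order in both. Since dp[15][17] = 13, nothing longer is possible.

13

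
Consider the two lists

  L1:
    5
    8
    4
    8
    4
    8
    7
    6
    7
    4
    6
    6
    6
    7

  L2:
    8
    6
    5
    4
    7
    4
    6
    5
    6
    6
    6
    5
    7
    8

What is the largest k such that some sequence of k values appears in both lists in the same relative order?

Pick 5 [1,3] → 4 [3,4] → 4 [5,6] → 6 [8,7] → 6 [11,9] → 6 [12,10] → 6 [13,11] → 7 [14,13]; all 8 values appear in both, in order. Since dp[14][14] = 8, nothing longer is possible.

8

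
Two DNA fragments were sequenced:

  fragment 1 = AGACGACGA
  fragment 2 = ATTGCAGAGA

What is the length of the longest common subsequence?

7

Let dp[i][j] be the LCS length of the first i bases of fragment 1 and the first j bases of fragment 2. dp[i][j] = dp[i-1][j-1]+1 when the i-th and j-th bases match, else max(dp[i-1][j], dp[i][j-1]).
    ·  A  T  T  G  C  A  G  A  G  A
 ·  0  0  0  0  0  0  0  0  0  0  0
 A  0  1  1  1  1  1  1  1  1  1  1
 G  0  1  1  1  2  2  2  2  2  2  2
 A  0  1  1  1  2  2  3  3  3  3  3
 C  0  1  1  1  2  3  3  3  3  3  3
 G  0  1  1  1  2  3  3  4  4  4  4
 A  0  1  1  1  2  3  4  4  5  5  5
 C  0  1  1  1  2  3  4  4  5  5  5
 G  0  1  1  1  2  3  4  5  5  6  6
 A  0  1  1  1  2  3  4  5  6  6  7
dp[9][10] = 7. One LCS (by backtracking along matches): AGAGAGA.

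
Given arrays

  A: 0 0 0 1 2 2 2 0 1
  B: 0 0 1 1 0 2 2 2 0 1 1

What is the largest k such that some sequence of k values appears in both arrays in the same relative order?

Let dp[i][j] be the LCS length of the first i values of A and the first j values of B. dp[i][j] = dp[i-1][j-1]+1 when the i-th and j-th values match, else max(dp[i-1][j], dp[i][j-1]).
    ·  0  0  1  1  0  2  2  2  0  1  1
 ·  0  0  0  0  0  0  0  0  0  0  0  0
 0  0  1  1  1  1  1  1  1  1  1  1  1
 0  0  1  2  2  2  2  2  2  2  2  2  2
 0  0  1  2  2  2  3  3  3  3  3  3  3
 1  0  1  2  3  3  3  3  3  3  3  4  4
 2  0  1  2  3  3  3  4  4  4  4  4  4
 2  0  1  2  3  3  3  4  5  5  5  5  5
 2  0  1  2  3  3  3  4  5  6  6  6  6
 0  0  1  2  3  3  4  4  5  6  7  7  7
 1  0  1  2  3  4  4  4  5  6  7  8  8
dp[9][11] = 8. One LCS (by backtracking along matches): 0, 0, 0, 2, 2, 2, 0, 1.

8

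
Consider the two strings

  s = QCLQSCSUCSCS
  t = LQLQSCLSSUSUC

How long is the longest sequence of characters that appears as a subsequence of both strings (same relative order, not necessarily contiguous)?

Taking Q (s #1, t #2), then L (s #3, t #3), then Q (s #4, t #4), then S (s #5, t #5), then C (s #6, t #6), then S (s #7, t #9), then U (s #8, t #10), then S (s #10, t #11), then C (s #11, t #13) gives a common subsequence of length 9. dp[12][13] = 9 confirms this is the maximum.

9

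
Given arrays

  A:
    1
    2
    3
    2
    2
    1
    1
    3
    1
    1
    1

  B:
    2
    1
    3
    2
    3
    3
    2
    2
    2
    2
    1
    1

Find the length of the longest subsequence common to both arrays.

Taking 1 (A #1, B #2); then 2 (A #2, B #4); then 3 (A #3, B #6); then 2 (A #4, B #9); then 2 (A #5, B #10); then 1 (A #10, B #11); then 1 (A #11, B #12) gives a common subsequence of length 7. Since dp[11][12] = 7, nothing longer is possible.

7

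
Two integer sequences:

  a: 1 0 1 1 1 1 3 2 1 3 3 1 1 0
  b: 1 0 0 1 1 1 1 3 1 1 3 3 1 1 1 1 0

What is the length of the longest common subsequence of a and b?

Match 1 [1,1], 0 [2,3], 1 [3,4], 1 [4,5], 1 [5,6], 1 [6,7], 3 [7,8], 1 [9,10], 3 [10,11], 3 [11,12], 1 [12,15], 1 [13,16], 0 [14,17] — 13 values in the same relative order in both, and the DP table's final entry dp[14][17] is also 13, so no common subsequence is longer.

13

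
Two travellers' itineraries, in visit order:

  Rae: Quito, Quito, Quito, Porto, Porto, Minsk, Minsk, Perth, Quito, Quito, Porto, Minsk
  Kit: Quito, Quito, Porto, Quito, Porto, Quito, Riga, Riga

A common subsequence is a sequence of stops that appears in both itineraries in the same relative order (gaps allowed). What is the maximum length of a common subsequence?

5

Taking Quito at Rae[1]=Kit[1], then Quito at Rae[2]=Kit[2], then Quito at Rae[3]=Kit[4], then Porto at Rae[5]=Kit[5], then Quito at Rae[9]=Kit[6] gives a common subsequence of length 5. The LCS DP gives dp[12][8] = 5, so this is optimal.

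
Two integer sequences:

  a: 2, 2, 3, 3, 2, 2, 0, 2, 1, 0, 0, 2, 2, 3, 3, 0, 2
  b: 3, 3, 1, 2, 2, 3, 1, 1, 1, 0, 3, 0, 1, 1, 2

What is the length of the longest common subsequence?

Taking 3 [3,1], 3 [4,2], 2 [5,4], 2 [6,5], 1 [9,9], 0 [11,10], 3 [15,11], 0 [16,12], 2 [17,15] gives a common subsequence of length 9. Since dp[17][15] = 9, nothing longer is possible.

9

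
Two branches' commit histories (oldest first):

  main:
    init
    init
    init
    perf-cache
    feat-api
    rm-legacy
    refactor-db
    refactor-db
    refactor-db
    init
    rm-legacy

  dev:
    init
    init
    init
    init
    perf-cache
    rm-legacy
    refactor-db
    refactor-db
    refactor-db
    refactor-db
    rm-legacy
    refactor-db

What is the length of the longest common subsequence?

Pick init at main[1]=dev[2], then init at main[2]=dev[3], then init at main[3]=dev[4], then perf-cache at main[4]=dev[5], then rm-legacy at main[6]=dev[6], then refactor-db at main[7]=dev[8], then refactor-db at main[8]=dev[9], then refactor-db at main[9]=dev[10], then rm-legacy at main[11]=dev[11]; all 9 commits appear in both, in order. Since dp[11][12] = 9, nothing longer is possible.

9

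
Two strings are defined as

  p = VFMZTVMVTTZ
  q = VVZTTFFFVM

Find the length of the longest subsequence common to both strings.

5

Pick V at p[1]=q[2], then Z at p[4]=q[3], then T at p[5]=q[5], then V at p[6]=q[9], then M at p[7]=q[10]; all 5 characters appear in both, in order. The LCS DP gives dp[11][10] = 5, so this is optimal.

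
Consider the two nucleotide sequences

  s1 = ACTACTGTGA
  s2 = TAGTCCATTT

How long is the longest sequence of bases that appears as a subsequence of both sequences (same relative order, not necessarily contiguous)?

5

Let dp[i][j] be the LCS length of the first i bases of s1 and the first j bases of s2. dp[i][j] = dp[i-1][j-1]+1 when the i-th and j-th bases match, else max(dp[i-1][j], dp[i][j-1]).
    ·  T  A  G  T  C  C  A  T  T  T
 ·  0  0  0  0  0  0  0  0  0  0  0
 A  0  0  1  1  1  1  1  1  1  1  1
 C  0  0  1  1  1  2  2  2  2  2  2
 T  0  1  1  1  2  2  2  2  3  3  3
 A  0  1  2  2  2  2  2  3  3  3  3
 C  0  1  2  2  2  3  3  3  3  3  3
 T  0  1  2  2  3  3  3  3  4  4  4
 G  0  1  2  3  3  3  3  3  4  4  4
 T  0  1  2  3  4  4  4  4  4  5  5
 G  0  1  2  3  4  4  4  4  4  5  5
 A  0  1  2  3  4  4  4  5  5  5  5
dp[10][10] = 5. One LCS (by backtracking along matches): ACTTT.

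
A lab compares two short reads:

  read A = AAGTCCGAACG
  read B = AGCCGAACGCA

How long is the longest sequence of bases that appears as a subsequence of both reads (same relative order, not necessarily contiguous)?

Let dp[i][j] be the LCS length of the first i bases of read A and the first j bases of read B. dp[i][j] = dp[i-1][j-1]+1 when the i-th and j-th bases match, else max(dp[i-1][j], dp[i][j-1]).
    ·  A  G  C  C  G  A  A  C  G  C  A
 ·  0  0  0  0  0  0  0  0  0  0  0  0
 A  0  1  1  1  1  1  1  1  1  1  1  1
 A  0  1  1  1  1  1  2  2  2  2  2  2
 G  0  1  2  2  2  2  2  2  2  3  3  3
 T  0  1  2  2  2  2  2  2  2  3  3  3
 C  0  1  2  3  3  3  3  3  3  3  4  4
 C  0  1  2  3  4  4  4  4  4  4  4  4
 G  0  1  2  3  4  5  5  5  5  5  5  5
 A  0  1  2  3  4  5  6  6  6  6  6  6
 A  0  1  2  3  4  5  6  7  7  7  7  7
 C  0  1  2  3  4  5  6  7  8  8  8  8
 G  0  1  2  3  4  5  6  7  8  9  9  9
dp[11][11] = 9. One LCS (by backtracking along matches): AGCCGAACG.

9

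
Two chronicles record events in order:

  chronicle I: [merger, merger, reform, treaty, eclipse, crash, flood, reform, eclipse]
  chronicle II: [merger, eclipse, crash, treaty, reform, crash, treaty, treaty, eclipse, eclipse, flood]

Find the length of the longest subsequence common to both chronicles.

Match merger at chronicle I[1]=chronicle II[1], reform at chronicle I[3]=chronicle II[5], treaty at chronicle I[4]=chronicle II[8], eclipse at chronicle I[5]=chronicle II[10], flood at chronicle I[7]=chronicle II[11] — 5 events in the same relative order in both, and the DP table's final entry dp[9][11] is also 5, so no common subsequence is longer.

5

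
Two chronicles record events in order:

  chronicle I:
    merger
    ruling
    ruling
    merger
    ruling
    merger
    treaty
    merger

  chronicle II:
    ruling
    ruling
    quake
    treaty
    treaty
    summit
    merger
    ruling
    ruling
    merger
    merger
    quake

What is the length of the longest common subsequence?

Match ruling at chronicle I[2]=chronicle II[1], then ruling at chronicle I[3]=chronicle II[2], then merger at chronicle I[4]=chronicle II[7], then ruling at chronicle I[5]=chronicle II[9], then merger at chronicle I[6]=chronicle II[10], then merger at chronicle I[8]=chronicle II[11] — 6 events in the same relative order in both, and the DP table's final entry dp[8][12] is also 6, so no common subsequence is longer.

6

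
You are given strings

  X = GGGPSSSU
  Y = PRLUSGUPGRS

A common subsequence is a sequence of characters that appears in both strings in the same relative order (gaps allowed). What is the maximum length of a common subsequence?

3

Let dp[i][j] be the LCS length of the first i characters of X and the first j characters of Y. dp[i][j] = dp[i-1][j-1]+1 when the i-th and j-th characters match, else max(dp[i-1][j], dp[i][j-1]).
    ·  P  R  L  U  S  G  U  P  G  R  S
 ·  0  0  0  0  0  0  0  0  0  0  0  0
 G  0  0  0  0  0  0  1  1  1  1  1  1
 G  0  0  0  0  0  0  1  1  1  2  2  2
 G  0  0  0  0  0  0  1  1  1  2  2  2
 P  0  1  1  1  1  1  1  1  2  2  2  2
 S  0  1  1  1  1  2  2  2  2  2  2  3
 S  0  1  1  1  1  2  2  2  2  2  2  3
 S  0  1  1  1  1  2  2  2  2  2  2  3
 U  0  1  1  1  2  2  2  3  3  3  3  3
dp[8][11] = 3. One LCS (by backtracking along matches): GGS.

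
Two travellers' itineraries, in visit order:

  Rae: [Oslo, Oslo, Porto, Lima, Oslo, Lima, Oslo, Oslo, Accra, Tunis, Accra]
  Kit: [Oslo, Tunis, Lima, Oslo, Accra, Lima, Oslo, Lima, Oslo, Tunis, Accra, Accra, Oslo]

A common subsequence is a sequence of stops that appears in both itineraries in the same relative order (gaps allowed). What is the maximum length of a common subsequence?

Taking Oslo (Rae #1, Kit #1); then Oslo (Rae #2, Kit #4); then Lima (Rae #4, Kit #6); then Oslo (Rae #5, Kit #7); then Lima (Rae #6, Kit #8); then Oslo (Rae #7, Kit #9); then Accra (Rae #9, Kit #11); then Accra (Rae #11, Kit #12) gives a common subsequence of length 8, and the DP table's final entry dp[11][13] is also 8, so no common subsequence is longer.

8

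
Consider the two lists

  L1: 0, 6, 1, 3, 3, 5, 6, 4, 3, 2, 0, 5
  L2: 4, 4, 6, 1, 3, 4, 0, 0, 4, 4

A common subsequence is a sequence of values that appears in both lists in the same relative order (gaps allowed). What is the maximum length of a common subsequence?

Taking 6 [2,3], then 1 [3,4], then 3 [5,5], then 4 [8,6], then 0 [11,8] gives a common subsequence of length 5. The LCS DP gives dp[12][10] = 5, so this is optimal.

5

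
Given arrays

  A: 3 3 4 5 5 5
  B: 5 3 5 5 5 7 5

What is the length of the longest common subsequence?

4

Pick 3 [1,2], 5 [4,4], 5 [5,5], 5 [6,7]; all 4 values appear in both, in order. dp[6][7] = 4 confirms this is the maximum.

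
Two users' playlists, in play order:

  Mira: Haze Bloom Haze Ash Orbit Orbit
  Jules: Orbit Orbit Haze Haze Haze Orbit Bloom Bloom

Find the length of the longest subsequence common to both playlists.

3

Pick Haze (Mira #1, Jules #4) → Haze (Mira #3, Jules #5) → Orbit (Mira #5, Jules #6); all 3 songs appear in both, in order. dp[6][8] = 3 confirms this is the maximum.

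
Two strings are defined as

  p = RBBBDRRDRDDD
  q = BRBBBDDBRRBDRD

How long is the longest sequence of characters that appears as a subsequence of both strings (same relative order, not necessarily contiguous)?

Match R at p[1]=q[2]; then B at p[2]=q[3]; then B at p[3]=q[4]; then B at p[4]=q[5]; then D at p[5]=q[7]; then R at p[6]=q[9]; then R at p[7]=q[10]; then D at p[8]=q[12]; then R at p[9]=q[13]; then D at p[12]=q[14] — 10 characters in the same relative order in both, and the DP table's final entry dp[12][14] is also 10, so no common subsequence is longer.

10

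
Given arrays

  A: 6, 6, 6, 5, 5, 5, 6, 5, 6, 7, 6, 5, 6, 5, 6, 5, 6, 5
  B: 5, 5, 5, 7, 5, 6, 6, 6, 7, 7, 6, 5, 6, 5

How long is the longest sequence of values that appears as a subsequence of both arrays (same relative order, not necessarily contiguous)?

Pick 5 (A #4, B #1), then 5 (A #5, B #2), then 5 (A #6, B #3), then 5 (A #8, B #5), then 6 (A #9, B #6), then 6 (A #11, B #7), then 6 (A #13, B #8), then 6 (A #15, B #11), then 5 (A #16, B #12), then 6 (A #17, B #13), then 5 (A #18, B #14); all 11 values appear in both, in order. The LCS DP gives dp[18][14] = 11, so this is optimal.

11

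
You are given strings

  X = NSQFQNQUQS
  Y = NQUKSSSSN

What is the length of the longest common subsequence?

Let dp[i][j] be the LCS length of the first i characters of X and the first j characters of Y. dp[i][j] = dp[i-1][j-1]+1 when the i-th and j-th characters match, else max(dp[i-1][j], dp[i][j-1]).
    ·  N  Q  U  K  S  S  S  S  N
 ·  0  0  0  0  0  0  0  0  0  0
 N  0  1  1  1  1  1  1  1  1  1
 S  0  1  1  1  1  2  2  2  2  2
 Q  0  1  2  2  2  2  2  2  2  2
 F  0  1  2  2  2  2  2  2  2  2
 Q  0  1  2  2  2  2  2  2  2  2
 N  0  1  2  2  2  2  2  2  2  3
 Q  0  1  2  2  2  2  2  2  2  3
 U  0  1  2  3  3  3  3  3  3  3
 Q  0  1  2  3  3  3  3  3  3  3
 S  0  1  2  3  3  4  4  4  4  4
dp[10][9] = 4. One LCS (by backtracking along matches): NQUS.

4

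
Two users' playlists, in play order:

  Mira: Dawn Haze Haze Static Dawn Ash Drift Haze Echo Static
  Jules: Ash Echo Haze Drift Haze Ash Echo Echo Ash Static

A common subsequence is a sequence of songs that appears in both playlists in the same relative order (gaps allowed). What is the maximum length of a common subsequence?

5

Taking Haze at Mira[2]=Jules[3], Haze at Mira[3]=Jules[5], Ash at Mira[6]=Jules[6], Echo at Mira[9]=Jules[8], Static at Mira[10]=Jules[10] gives a common subsequence of length 5. dp[10][10] = 5 confirms this is the maximum.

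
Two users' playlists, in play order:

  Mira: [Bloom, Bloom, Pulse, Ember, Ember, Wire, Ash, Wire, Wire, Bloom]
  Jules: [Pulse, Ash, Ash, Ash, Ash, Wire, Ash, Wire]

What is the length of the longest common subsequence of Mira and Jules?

One common subsequence of length 4: Pulse (Mira #3, Jules #1); then Wire (Mira #6, Jules #6); then Ash (Mira #7, Jules #7); then Wire (Mira #9, Jules #8). The LCS DP gives dp[10][8] = 4, so this is optimal.

4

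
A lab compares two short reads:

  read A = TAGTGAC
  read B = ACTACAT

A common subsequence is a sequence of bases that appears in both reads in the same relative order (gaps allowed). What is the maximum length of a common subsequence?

4

Let dp[i][j] be the LCS length of the first i bases of read A and the first j bases of read B. dp[i][j] = dp[i-1][j-1]+1 when the i-th and j-th bases match, else max(dp[i-1][j], dp[i][j-1]).
    ·  A  C  T  A  C  A  T
 ·  0  0  0  0  0  0  0  0
 T  0  0  0  1  1  1  1  1
 A  0  1  1  1  2  2  2  2
 G  0  1  1  1  2  2  2  2
 T  0  1  1  2  2  2  2  3
 G  0  1  1  2  2  2  2  3
 A  0  1  1  2  3  3  3  3
 C  0  1  2  2  3  4  4  4
dp[7][7] = 4. One LCS (by backtracking along matches): ATAC.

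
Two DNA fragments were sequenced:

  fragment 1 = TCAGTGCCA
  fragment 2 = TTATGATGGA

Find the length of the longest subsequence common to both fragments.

Let dp[i][j] be the LCS length of the first i bases of fragment 1 and the first j bases of fragment 2. dp[i][j] = dp[i-1][j-1]+1 when the i-th and j-th bases match, else max(dp[i-1][j], dp[i][j-1]).
    ·  T  T  A  T  G  A  T  G  G  A
 ·  0  0  0  0  0  0  0  0  0  0  0
 T  0  1  1  1  1  1  1  1  1  1  1
 C  0  1  1  1  1  1  1  1  1  1  1
 A  0  1  1  2  2  2  2  2  2  2  2
 G  0  1  1  2  2  3  3  3  3  3  3
 T  0  1  2  2  3  3  3  4  4  4  4
 G  0  1  2  2  3  4  4  4  5  5  5
 C  0  1  2  2  3  4  4  4  5  5  5
 C  0  1  2  2  3  4  4  4  5  5  5
 A  0  1  2  3  3  4  5  5  5  5  6
dp[9][10] = 6. One LCS (by backtracking along matches): TAGTGA.

6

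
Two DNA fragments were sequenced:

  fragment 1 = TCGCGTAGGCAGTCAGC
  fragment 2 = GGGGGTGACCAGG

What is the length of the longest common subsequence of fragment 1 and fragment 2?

9

Match G [3,1]; then G [5,2]; then G [8,3]; then G [9,4]; then G [12,5]; then T [13,6]; then C [14,10]; then A [15,11]; then G [16,13] — 9 bases in the same relative order in both. dp[17][13] = 9 confirms this is the maximum.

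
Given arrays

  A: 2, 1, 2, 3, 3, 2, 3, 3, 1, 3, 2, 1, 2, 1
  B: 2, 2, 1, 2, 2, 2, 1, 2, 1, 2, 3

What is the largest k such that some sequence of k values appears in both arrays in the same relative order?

Pick 2 at A[1]=B[2], then 1 at A[2]=B[3], then 2 at A[3]=B[5], then 2 at A[6]=B[6], then 1 at A[9]=B[7], then 2 at A[11]=B[8], then 1 at A[12]=B[9], then 2 at A[13]=B[10]; all 8 values appear in both, in order. The LCS DP gives dp[14][11] = 8, so this is optimal.

8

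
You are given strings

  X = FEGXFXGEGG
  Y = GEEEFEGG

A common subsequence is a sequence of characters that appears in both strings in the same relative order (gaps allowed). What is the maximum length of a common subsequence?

Let dp[i][j] be the LCS length of the first i characters of X and the first j characters of Y. dp[i][j] = dp[i-1][j-1]+1 when the i-th and j-th characters match, else max(dp[i-1][j], dp[i][j-1]).
    ·  G  E  E  E  F  E  G  G
 ·  0  0  0  0  0  0  0  0  0
 F  0  0  0  0  0  1  1  1  1
 E  0  0  1  1  1  1  2  2  2
 G  0  1  1  1  1  1  2  3  3
 X  0  1  1  1  1  1  2  3  3
 F  0  1  1  1  1  2  2  3  3
 X  0  1  1  1  1  2  2  3  3
 G  0  1  1  1  1  2  2  3  4
 E  0  1  2  2  2  2  3  3  4
 G  0  1  2  2  2  2  3  4  4
 G  0  1  2  2  2  2  3  4  5
dp[10][8] = 5. One LCS (by backtracking along matches): EFEGG.

5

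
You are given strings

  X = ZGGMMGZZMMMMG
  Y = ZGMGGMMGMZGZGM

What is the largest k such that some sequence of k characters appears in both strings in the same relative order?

9

Pick Z at X[1]=Y[1]; then G at X[2]=Y[4]; then G at X[3]=Y[5]; then M at X[4]=Y[6]; then M at X[5]=Y[7]; then G at X[6]=Y[8]; then Z at X[7]=Y[10]; then Z at X[8]=Y[12]; then M at X[12]=Y[14]; all 9 characters appear in both, in order. The LCS DP gives dp[13][14] = 9, so this is optimal.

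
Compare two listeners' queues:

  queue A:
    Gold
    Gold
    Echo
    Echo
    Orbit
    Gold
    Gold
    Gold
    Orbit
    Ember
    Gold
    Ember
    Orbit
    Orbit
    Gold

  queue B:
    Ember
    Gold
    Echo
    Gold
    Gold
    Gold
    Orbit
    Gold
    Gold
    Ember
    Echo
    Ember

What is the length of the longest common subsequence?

8

Match Gold [2,2], then Echo [4,3], then Gold [6,4], then Gold [7,5], then Gold [8,6], then Orbit [9,7], then Ember [10,10], then Ember [12,12] — 8 songs in the same relative order in both. The LCS DP gives dp[15][12] = 8, so this is optimal.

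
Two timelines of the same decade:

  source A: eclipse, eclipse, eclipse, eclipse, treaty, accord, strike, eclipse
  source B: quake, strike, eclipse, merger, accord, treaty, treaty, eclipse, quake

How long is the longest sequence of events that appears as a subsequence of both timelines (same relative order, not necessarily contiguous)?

3

One common subsequence of length 3: eclipse (source A #1, source B #3), then treaty (source A #5, source B #7), then eclipse (source A #8, source B #8), and the DP table's final entry dp[8][9] is also 3, so no common subsequence is longer.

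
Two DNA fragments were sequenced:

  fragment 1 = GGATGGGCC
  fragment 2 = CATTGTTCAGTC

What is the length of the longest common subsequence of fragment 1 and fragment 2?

5

One common subsequence of length 5: A [3,2], T [4,4], G [5,5], G [6,10], C [9,12]. The LCS DP gives dp[9][12] = 5, so this is optimal.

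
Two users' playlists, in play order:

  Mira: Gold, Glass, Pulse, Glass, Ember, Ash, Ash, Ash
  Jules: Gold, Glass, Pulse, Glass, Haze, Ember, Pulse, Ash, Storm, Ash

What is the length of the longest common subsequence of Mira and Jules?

7

Taking Gold (Mira #1, Jules #1), then Glass (Mira #2, Jules #2), then Pulse (Mira #3, Jules #3), then Glass (Mira #4, Jules #4), then Ember (Mira #5, Jules #6), then Ash (Mira #6, Jules #8), then Ash (Mira #8, Jules #10) gives a common subsequence of length 7, and the DP table's final entry dp[8][10] is also 7, so no common subsequence is longer.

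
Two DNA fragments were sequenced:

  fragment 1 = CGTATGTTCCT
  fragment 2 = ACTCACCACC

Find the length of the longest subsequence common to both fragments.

Pick C [1,2]; then T [3,3]; then A [4,8]; then C [9,9]; then C [10,10]; all 5 bases appear in both, in order. dp[11][10] = 5 confirms this is the maximum.

5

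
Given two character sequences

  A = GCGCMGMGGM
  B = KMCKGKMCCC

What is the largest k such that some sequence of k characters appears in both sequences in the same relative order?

3

Let dp[i][j] be the LCS length of the first i characters of A and the first j characters of B. dp[i][j] = dp[i-1][j-1]+1 when the i-th and j-th characters match, else max(dp[i-1][j], dp[i][j-1]).
    ·  K  M  C  K  G  K  M  C  C  C
 ·  0  0  0  0  0  0  0  0  0  0  0
 G  0  0  0  0  0  1  1  1  1  1  1
 C  0  0  0  1  1  1  1  1  2  2  2
 G  0  0  0  1  1  2  2  2  2  2  2
 C  0  0  0  1  1  2  2  2  3  3  3
 M  0  0  1  1  1  2  2  3  3  3  3
 G  0  0  1  1  1  2  2  3  3  3  3
 M  0  0  1  1  1  2  2  3  3  3  3
 G  0  0  1  1  1  2  2  3  3  3  3
 G  0  0  1  1  1  2  2  3  3  3  3
 M  0  0  1  1  1  2  2  3  3  3  3
dp[10][10] = 3. One LCS (by backtracking along matches): GCC.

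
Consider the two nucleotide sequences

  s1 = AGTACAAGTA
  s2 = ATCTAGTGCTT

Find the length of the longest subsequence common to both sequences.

Let dp[i][j] be the LCS length of the first i bases of s1 and the first j bases of s2. dp[i][j] = dp[i-1][j-1]+1 when the i-th and j-th bases match, else max(dp[i-1][j], dp[i][j-1]).
    ·  A  T  C  T  A  G  T  G  C  T  T
 ·  0  0  0  0  0  0  0  0  0  0  0  0
 A  0  1  1  1  1  1  1  1  1  1  1  1
 G  0  1  1  1  1  1  2  2  2  2  2  2
 T  0  1  2  2  2  2  2  3  3  3  3  3
 A  0  1  2  2  2  3  3  3  3  3  3  3
 C  0  1  2  3  3  3  3  3  3  4  4  4
 A  0  1  2  3  3  4  4  4  4  4  4  4
 A  0  1  2  3  3  4  4  4  4  4  4  4
 G  0  1  2  3  3  4  5  5  5  5  5  5
 T  0  1  2  3  4  4  5  6  6  6  6  6
 A  0  1  2  3  4  5  5  6  6  6  6  6
dp[10][11] = 6. One LCS (by backtracking along matches): ATCAGT.

6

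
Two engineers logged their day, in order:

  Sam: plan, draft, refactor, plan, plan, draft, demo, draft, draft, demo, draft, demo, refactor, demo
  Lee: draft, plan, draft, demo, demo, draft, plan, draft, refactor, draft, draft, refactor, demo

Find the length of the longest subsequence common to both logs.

Pick draft at Sam[2]=Lee[1], plan at Sam[5]=Lee[2], draft at Sam[6]=Lee[3], demo at Sam[7]=Lee[5], draft at Sam[8]=Lee[8], draft at Sam[9]=Lee[10], draft at Sam[11]=Lee[11], refactor at Sam[13]=Lee[12], demo at Sam[14]=Lee[13]; all 9 tasks appear in both, in order. Since dp[14][13] = 9, nothing longer is possible.

9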